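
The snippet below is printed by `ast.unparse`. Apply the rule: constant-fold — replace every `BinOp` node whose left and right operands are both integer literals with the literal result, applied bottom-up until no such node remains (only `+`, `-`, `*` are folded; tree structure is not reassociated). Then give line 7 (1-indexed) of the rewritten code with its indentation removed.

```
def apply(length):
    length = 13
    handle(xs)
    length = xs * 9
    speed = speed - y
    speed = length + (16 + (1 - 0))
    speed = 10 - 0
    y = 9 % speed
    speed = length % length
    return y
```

speed = 10

Transformed code:
def apply(length):
    length = 13
    handle(xs)
    length = xs * 9
    speed = speed - y
    speed = length + 17
    speed = 10
    y = 9 % speed
    speed = length % length
    return y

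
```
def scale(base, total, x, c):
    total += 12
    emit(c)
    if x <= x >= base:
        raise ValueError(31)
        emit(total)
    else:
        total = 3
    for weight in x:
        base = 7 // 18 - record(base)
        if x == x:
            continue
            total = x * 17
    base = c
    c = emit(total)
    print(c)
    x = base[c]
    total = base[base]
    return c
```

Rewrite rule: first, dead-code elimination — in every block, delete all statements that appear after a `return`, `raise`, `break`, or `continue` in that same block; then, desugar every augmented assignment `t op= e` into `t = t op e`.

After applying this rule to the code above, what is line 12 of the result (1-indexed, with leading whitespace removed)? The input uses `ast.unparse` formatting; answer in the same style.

base = c

Transformed code:
def scale(base, total, x, c):
    total = total + 12
    emit(c)
    if x <= x >= base:
        raise ValueError(31)
    else:
        total = 3
    for weight in x:
        base = 7 // 18 - record(base)
        if x == x:
            continue
    base = c
    c = emit(total)
    print(c)
    x = base[c]
    total = base[base]
    return c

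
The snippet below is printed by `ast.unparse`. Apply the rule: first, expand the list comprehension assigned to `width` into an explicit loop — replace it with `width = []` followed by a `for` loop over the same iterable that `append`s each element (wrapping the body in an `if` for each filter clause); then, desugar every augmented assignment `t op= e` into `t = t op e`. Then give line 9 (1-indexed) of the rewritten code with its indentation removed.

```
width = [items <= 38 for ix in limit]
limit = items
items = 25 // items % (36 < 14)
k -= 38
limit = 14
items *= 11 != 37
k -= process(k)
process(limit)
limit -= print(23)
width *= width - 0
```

k = k - process(k)

Transformed code:
width = []
for ix in limit:
    width.append(items <= 38)
limit = items
items = 25 // items % (36 < 14)
k = k - 38
limit = 14
items = items * (11 != 37)
k = k - process(k)
process(limit)
limit = limit - print(23)
width = width * (width - 0)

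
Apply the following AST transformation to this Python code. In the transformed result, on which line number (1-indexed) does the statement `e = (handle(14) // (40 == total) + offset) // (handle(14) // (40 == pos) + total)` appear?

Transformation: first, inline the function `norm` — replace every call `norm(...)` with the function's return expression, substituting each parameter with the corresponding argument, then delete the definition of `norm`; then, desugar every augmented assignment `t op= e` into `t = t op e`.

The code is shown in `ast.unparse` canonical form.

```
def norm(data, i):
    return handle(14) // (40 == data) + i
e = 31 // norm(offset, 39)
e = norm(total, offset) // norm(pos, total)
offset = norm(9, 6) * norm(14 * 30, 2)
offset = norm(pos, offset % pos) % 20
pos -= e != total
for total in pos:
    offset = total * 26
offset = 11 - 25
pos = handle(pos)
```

Transformed code:
e = 31 // (handle(14) // (40 == offset) + 39)
e = (handle(14) // (40 == total) + offset) // (handle(14) // (40 == pos) + total)
offset = (handle(14) // (40 == 9) + 6) * (handle(14) // (40 == 14 * 30) + 2)
offset = (handle(14) // (40 == pos) + offset % pos) % 20
pos = pos - (e != total)
for total in pos:
    offset = total * 26
offset = 11 - 25
pos = handle(pos)

2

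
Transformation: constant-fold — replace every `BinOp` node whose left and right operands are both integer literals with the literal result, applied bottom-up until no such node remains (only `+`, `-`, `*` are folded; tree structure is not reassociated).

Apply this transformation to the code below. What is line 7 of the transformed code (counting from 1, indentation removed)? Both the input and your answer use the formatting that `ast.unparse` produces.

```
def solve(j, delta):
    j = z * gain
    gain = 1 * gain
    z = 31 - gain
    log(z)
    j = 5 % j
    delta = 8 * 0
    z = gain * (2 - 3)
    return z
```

Transformed code:
def solve(j, delta):
    j = z * gain
    gain = 1 * gain
    z = 31 - gain
    log(z)
    j = 5 % j
    delta = 0
    z = gain * -1
    return z

delta = 0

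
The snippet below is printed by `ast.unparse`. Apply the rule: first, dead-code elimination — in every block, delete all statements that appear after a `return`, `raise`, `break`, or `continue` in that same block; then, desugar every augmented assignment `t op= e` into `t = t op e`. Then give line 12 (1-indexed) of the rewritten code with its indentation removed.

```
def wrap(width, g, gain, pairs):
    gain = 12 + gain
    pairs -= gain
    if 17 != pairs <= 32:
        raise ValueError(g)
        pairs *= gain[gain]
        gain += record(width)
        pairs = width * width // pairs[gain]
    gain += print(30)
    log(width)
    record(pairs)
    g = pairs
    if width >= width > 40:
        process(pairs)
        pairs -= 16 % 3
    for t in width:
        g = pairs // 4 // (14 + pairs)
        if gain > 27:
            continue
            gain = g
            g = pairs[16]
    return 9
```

Transformed code:
def wrap(width, g, gain, pairs):
    gain = 12 + gain
    pairs = pairs - gain
    if 17 != pairs <= 32:
        raise ValueError(g)
    gain = gain + print(30)
    log(width)
    record(pairs)
    g = pairs
    if width >= width > 40:
        process(pairs)
        pairs = pairs - 16 % 3
    for t in width:
        g = pairs // 4 // (14 + pairs)
        if gain > 27:
            continue
    return 9

pairs = pairs - 16 % 3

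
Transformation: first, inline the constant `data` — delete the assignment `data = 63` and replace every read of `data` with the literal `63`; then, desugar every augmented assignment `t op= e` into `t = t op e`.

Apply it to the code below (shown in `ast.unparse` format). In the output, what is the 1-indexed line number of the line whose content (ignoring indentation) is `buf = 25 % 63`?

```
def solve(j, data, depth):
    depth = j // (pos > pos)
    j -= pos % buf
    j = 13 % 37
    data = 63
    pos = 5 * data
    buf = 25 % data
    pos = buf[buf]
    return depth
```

Transformed code:
def solve(j, data, depth):
    depth = j // (pos > pos)
    j = j - pos % buf
    j = 13 % 37
    pos = 5 * 63
    buf = 25 % 63
    pos = buf[buf]
    return depth

6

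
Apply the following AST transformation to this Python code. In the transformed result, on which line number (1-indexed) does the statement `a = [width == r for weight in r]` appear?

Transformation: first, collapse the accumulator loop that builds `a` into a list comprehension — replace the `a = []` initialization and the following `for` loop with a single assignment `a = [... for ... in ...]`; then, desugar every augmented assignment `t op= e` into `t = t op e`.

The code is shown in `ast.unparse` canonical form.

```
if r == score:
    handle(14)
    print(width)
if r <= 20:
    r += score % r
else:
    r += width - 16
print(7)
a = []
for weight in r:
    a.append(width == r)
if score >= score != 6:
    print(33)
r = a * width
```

9

Transformed code:
if r == score:
    handle(14)
    print(width)
if r <= 20:
    r = r + score % r
else:
    r = r + (width - 16)
print(7)
a = [width == r for weight in r]
if score >= score != 6:
    print(33)
r = a * width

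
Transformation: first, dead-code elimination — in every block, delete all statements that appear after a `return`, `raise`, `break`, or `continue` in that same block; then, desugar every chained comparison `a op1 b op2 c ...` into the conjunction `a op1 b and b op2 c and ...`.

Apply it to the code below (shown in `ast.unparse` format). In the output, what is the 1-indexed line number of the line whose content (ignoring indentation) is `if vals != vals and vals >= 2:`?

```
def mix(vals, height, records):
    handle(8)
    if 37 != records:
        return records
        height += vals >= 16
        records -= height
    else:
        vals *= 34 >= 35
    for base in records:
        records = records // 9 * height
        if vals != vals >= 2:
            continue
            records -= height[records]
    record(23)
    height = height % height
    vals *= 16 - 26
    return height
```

Transformed code:
def mix(vals, height, records):
    handle(8)
    if 37 != records:
        return records
    else:
        vals *= 34 >= 35
    for base in records:
        records = records // 9 * height
        if vals != vals and vals >= 2:
            continue
    record(23)
    height = height % height
    vals *= 16 - 26
    return height

9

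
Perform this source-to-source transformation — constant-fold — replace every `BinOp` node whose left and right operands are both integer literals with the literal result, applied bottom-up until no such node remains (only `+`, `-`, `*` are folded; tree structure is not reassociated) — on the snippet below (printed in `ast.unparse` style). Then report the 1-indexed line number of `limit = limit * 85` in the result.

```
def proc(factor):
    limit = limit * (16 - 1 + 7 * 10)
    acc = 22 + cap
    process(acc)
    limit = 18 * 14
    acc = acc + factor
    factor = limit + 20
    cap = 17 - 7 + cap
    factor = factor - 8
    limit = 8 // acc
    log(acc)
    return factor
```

2

Transformed code:
def proc(factor):
    limit = limit * 85
    acc = 22 + cap
    process(acc)
    limit = 252
    acc = acc + factor
    factor = limit + 20
    cap = 10 + cap
    factor = factor - 8
    limit = 8 // acc
    log(acc)
    return factor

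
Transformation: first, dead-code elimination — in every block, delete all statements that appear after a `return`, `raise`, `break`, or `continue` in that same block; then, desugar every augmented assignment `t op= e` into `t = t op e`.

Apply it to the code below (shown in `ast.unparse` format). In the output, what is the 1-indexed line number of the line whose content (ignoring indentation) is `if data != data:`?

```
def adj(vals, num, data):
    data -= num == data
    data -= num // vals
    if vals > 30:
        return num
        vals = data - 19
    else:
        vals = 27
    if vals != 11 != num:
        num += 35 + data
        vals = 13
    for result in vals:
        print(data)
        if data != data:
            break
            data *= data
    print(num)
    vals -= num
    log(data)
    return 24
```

Transformed code:
def adj(vals, num, data):
    data = data - (num == data)
    data = data - num // vals
    if vals > 30:
        return num
    else:
        vals = 27
    if vals != 11 != num:
        num = num + (35 + data)
        vals = 13
    for result in vals:
        print(data)
        if data != data:
            break
    print(num)
    vals = vals - num
    log(data)
    return 24

13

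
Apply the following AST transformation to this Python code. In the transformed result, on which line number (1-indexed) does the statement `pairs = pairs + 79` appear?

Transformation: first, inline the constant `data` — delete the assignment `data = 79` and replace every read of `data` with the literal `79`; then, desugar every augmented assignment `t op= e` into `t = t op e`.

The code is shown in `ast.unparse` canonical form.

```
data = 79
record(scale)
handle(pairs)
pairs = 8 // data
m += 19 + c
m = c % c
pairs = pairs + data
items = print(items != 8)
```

Transformed code:
record(scale)
handle(pairs)
pairs = 8 // 79
m = m + (19 + c)
m = c % c
pairs = pairs + 79
items = print(items != 8)

6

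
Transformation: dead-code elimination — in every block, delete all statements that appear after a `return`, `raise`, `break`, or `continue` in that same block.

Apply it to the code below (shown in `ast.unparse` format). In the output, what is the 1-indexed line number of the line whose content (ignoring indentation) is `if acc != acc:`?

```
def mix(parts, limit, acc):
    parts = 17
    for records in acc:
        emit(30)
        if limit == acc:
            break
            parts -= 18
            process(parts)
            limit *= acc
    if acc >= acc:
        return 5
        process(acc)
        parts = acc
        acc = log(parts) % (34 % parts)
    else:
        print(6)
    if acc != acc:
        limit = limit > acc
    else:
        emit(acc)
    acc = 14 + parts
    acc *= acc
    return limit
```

Transformed code:
def mix(parts, limit, acc):
    parts = 17
    for records in acc:
        emit(30)
        if limit == acc:
            break
    if acc >= acc:
        return 5
    else:
        print(6)
    if acc != acc:
        limit = limit > acc
    else:
        emit(acc)
    acc = 14 + parts
    acc *= acc
    return limit

11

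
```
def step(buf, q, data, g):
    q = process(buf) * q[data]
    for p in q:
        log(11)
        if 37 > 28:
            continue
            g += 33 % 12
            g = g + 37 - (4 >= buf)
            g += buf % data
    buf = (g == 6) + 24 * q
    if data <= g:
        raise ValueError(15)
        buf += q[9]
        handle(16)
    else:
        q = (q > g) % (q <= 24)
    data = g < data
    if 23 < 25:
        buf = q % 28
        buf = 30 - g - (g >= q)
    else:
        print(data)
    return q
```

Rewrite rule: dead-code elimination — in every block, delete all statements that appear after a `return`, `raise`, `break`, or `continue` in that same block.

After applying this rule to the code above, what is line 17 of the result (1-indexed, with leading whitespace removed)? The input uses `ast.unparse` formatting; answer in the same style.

Transformed code:
def step(buf, q, data, g):
    q = process(buf) * q[data]
    for p in q:
        log(11)
        if 37 > 28:
            continue
    buf = (g == 6) + 24 * q
    if data <= g:
        raise ValueError(15)
    else:
        q = (q > g) % (q <= 24)
    data = g < data
    if 23 < 25:
        buf = q % 28
        buf = 30 - g - (g >= q)
    else:
        print(data)
    return q

print(data)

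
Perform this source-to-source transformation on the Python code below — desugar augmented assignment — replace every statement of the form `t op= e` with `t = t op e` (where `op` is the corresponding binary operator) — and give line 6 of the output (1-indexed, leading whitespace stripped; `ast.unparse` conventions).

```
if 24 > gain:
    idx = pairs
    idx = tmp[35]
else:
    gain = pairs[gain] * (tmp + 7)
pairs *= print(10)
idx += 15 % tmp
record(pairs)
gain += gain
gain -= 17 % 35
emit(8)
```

Transformed code:
if 24 > gain:
    idx = pairs
    idx = tmp[35]
else:
    gain = pairs[gain] * (tmp + 7)
pairs = pairs * print(10)
idx = idx + 15 % tmp
record(pairs)
gain = gain + gain
gain = gain - 17 % 35
emit(8)

pairs = pairs * print(10)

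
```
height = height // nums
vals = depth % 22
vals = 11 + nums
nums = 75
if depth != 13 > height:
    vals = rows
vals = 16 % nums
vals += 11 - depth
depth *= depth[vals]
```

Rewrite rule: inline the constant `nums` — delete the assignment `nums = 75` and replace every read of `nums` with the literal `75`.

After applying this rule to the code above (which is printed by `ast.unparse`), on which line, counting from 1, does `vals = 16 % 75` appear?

6

Transformed code:
height = height // 75
vals = depth % 22
vals = 11 + 75
if depth != 13 > height:
    vals = rows
vals = 16 % 75
vals += 11 - depth
depth *= depth[vals]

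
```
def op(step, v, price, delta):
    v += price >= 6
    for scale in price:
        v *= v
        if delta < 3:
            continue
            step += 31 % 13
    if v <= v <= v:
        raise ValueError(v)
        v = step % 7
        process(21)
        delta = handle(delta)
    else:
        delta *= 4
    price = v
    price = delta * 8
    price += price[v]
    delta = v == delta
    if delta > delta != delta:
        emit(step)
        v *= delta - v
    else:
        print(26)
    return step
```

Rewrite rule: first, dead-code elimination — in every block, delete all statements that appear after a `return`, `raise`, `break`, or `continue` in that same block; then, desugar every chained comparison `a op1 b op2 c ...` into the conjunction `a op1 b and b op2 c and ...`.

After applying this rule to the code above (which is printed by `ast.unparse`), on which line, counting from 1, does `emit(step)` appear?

16

Transformed code:
def op(step, v, price, delta):
    v += price >= 6
    for scale in price:
        v *= v
        if delta < 3:
            continue
    if v <= v and v <= v:
        raise ValueError(v)
    else:
        delta *= 4
    price = v
    price = delta * 8
    price += price[v]
    delta = v == delta
    if delta > delta and delta != delta:
        emit(step)
        v *= delta - v
    else:
        print(26)
    return step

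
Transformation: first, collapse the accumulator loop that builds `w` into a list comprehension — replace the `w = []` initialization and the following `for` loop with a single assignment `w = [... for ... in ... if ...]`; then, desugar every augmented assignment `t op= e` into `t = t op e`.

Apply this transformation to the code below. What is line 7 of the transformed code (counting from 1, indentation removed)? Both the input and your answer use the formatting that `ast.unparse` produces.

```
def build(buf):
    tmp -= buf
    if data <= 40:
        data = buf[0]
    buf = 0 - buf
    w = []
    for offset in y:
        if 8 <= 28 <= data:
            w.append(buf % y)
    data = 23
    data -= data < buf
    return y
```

Transformed code:
def build(buf):
    tmp = tmp - buf
    if data <= 40:
        data = buf[0]
    buf = 0 - buf
    w = [buf % y for offset in y if 8 <= 28 <= data]
    data = 23
    data = data - (data < buf)
    return y

data = 23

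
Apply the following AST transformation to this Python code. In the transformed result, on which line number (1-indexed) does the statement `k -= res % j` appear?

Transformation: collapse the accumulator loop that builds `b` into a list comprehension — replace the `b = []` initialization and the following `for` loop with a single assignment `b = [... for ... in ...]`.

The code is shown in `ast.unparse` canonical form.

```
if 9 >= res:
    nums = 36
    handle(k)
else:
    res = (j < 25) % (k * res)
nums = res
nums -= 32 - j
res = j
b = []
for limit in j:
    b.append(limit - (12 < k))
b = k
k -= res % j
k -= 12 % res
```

11

Transformed code:
if 9 >= res:
    nums = 36
    handle(k)
else:
    res = (j < 25) % (k * res)
nums = res
nums -= 32 - j
res = j
b = [limit - (12 < k) for limit in j]
b = k
k -= res % j
k -= 12 % res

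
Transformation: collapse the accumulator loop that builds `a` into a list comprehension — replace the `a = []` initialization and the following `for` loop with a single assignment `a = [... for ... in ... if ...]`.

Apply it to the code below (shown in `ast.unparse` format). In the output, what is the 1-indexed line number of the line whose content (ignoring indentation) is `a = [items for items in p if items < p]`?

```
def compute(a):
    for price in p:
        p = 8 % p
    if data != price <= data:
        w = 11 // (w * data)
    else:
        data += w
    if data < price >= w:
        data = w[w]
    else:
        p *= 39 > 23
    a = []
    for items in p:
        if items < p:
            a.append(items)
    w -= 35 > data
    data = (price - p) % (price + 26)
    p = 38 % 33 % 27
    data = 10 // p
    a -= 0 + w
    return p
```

12

Transformed code:
def compute(a):
    for price in p:
        p = 8 % p
    if data != price <= data:
        w = 11 // (w * data)
    else:
        data += w
    if data < price >= w:
        data = w[w]
    else:
        p *= 39 > 23
    a = [items for items in p if items < p]
    w -= 35 > data
    data = (price - p) % (price + 26)
    p = 38 % 33 % 27
    data = 10 // p
    a -= 0 + w
    return p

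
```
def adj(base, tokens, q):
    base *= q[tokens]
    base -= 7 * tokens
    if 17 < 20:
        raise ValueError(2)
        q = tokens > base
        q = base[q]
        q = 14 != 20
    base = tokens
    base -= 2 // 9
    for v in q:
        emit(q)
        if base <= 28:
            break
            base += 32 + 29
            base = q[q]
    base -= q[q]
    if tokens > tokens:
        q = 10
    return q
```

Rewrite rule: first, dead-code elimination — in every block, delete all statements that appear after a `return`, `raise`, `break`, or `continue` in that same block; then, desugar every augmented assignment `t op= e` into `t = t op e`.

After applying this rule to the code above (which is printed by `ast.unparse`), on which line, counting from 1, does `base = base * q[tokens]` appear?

Transformed code:
def adj(base, tokens, q):
    base = base * q[tokens]
    base = base - 7 * tokens
    if 17 < 20:
        raise ValueError(2)
    base = tokens
    base = base - 2 // 9
    for v in q:
        emit(q)
        if base <= 28:
            break
    base = base - q[q]
    if tokens > tokens:
        q = 10
    return q

2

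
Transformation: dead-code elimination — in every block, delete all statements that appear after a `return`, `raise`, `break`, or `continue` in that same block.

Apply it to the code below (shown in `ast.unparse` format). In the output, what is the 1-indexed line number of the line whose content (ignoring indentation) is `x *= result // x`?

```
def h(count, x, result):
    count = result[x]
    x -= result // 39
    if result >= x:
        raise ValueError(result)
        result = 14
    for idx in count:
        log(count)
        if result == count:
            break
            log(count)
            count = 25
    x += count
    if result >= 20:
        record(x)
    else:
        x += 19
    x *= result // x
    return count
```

Transformed code:
def h(count, x, result):
    count = result[x]
    x -= result // 39
    if result >= x:
        raise ValueError(result)
    for idx in count:
        log(count)
        if result == count:
            break
    x += count
    if result >= 20:
        record(x)
    else:
        x += 19
    x *= result // x
    return count

15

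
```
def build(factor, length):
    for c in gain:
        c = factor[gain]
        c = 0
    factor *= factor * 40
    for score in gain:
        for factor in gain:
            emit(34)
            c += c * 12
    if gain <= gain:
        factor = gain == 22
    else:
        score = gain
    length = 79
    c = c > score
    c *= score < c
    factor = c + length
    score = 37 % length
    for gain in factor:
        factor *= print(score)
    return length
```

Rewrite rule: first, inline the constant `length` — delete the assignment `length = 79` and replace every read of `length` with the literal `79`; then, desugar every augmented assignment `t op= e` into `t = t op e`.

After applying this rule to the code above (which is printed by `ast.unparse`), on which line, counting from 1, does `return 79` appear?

Transformed code:
def build(factor, length):
    for c in gain:
        c = factor[gain]
        c = 0
    factor = factor * (factor * 40)
    for score in gain:
        for factor in gain:
            emit(34)
            c = c + c * 12
    if gain <= gain:
        factor = gain == 22
    else:
        score = gain
    c = c > score
    c = c * (score < c)
    factor = c + 79
    score = 37 % 79
    for gain in factor:
        factor = factor * print(score)
    return 79

20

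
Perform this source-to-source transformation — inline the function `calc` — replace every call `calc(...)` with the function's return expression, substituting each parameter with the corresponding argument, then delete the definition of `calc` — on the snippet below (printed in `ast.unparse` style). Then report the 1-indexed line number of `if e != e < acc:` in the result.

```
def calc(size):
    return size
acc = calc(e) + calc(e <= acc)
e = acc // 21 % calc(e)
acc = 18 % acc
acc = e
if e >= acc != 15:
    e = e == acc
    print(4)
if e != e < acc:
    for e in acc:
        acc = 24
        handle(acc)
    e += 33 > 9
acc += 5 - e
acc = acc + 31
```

Transformed code:
acc = e + (e <= acc)
e = acc // 21 % e
acc = 18 % acc
acc = e
if e >= acc != 15:
    e = e == acc
    print(4)
if e != e < acc:
    for e in acc:
        acc = 24
        handle(acc)
    e += 33 > 9
acc += 5 - e
acc = acc + 31

8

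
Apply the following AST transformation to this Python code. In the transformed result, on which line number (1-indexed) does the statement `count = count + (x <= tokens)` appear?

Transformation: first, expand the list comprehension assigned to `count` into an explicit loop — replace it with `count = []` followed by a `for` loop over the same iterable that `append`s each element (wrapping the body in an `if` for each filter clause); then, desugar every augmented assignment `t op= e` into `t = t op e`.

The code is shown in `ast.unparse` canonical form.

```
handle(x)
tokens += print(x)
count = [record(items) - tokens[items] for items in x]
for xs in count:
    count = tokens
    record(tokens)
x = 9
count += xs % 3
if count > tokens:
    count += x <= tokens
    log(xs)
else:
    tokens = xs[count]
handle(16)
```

Transformed code:
handle(x)
tokens = tokens + print(x)
count = []
for items in x:
    count.append(record(items) - tokens[items])
for xs in count:
    count = tokens
    record(tokens)
x = 9
count = count + xs % 3
if count > tokens:
    count = count + (x <= tokens)
    log(xs)
else:
    tokens = xs[count]
handle(16)

12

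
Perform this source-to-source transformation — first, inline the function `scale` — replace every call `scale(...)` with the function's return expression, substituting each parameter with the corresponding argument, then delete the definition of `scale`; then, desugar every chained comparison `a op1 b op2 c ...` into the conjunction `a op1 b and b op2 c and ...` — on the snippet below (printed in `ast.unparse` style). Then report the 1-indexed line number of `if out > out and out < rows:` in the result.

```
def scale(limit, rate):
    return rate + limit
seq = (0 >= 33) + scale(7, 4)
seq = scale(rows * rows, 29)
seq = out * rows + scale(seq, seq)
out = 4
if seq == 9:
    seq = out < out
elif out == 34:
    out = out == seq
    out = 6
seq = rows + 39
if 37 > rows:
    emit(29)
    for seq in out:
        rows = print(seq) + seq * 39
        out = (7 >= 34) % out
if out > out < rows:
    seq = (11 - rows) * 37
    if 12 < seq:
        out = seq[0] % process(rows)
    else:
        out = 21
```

16

Transformed code:
seq = (0 >= 33) + (4 + 7)
seq = 29 + rows * rows
seq = out * rows + (seq + seq)
out = 4
if seq == 9:
    seq = out < out
elif out == 34:
    out = out == seq
    out = 6
seq = rows + 39
if 37 > rows:
    emit(29)
    for seq in out:
        rows = print(seq) + seq * 39
        out = (7 >= 34) % out
if out > out and out < rows:
    seq = (11 - rows) * 37
    if 12 < seq:
        out = seq[0] % process(rows)
    else:
        out = 21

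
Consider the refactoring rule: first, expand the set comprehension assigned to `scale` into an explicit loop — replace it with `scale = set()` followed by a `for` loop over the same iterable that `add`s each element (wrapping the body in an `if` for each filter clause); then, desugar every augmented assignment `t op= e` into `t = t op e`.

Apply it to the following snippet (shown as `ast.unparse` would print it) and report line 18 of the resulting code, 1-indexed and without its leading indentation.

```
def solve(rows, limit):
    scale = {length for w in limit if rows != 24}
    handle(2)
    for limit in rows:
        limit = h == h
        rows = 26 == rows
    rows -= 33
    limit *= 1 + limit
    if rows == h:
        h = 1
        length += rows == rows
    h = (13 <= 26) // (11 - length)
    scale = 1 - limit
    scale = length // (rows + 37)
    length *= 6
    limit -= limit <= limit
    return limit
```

length = length * 6

Transformed code:
def solve(rows, limit):
    scale = set()
    for w in limit:
        if rows != 24:
            scale.add(length)
    handle(2)
    for limit in rows:
        limit = h == h
        rows = 26 == rows
    rows = rows - 33
    limit = limit * (1 + limit)
    if rows == h:
        h = 1
        length = length + (rows == rows)
    h = (13 <= 26) // (11 - length)
    scale = 1 - limit
    scale = length // (rows + 37)
    length = length * 6
    limit = limit - (limit <= limit)
    return limit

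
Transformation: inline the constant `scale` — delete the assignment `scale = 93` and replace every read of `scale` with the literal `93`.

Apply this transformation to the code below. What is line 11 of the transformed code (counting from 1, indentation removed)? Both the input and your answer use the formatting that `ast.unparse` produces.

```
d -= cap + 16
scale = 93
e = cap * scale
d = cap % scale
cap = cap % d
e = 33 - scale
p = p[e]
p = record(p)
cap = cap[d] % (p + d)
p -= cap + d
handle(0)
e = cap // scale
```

Transformed code:
d -= cap + 16
e = cap * 93
d = cap % 93
cap = cap % d
e = 33 - 93
p = p[e]
p = record(p)
cap = cap[d] % (p + d)
p -= cap + d
handle(0)
e = cap // 93

e = cap // 93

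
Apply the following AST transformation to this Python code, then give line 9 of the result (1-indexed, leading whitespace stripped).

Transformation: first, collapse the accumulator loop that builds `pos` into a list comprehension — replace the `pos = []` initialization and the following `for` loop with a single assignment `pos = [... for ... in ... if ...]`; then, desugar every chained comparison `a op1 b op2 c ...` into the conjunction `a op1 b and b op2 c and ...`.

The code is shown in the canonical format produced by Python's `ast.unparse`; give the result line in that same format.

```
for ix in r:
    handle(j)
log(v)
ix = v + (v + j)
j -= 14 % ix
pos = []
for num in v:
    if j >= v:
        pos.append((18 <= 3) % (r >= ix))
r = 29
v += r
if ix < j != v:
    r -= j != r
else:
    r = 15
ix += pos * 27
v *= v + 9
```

if ix < j and j != v:

Transformed code:
for ix in r:
    handle(j)
log(v)
ix = v + (v + j)
j -= 14 % ix
pos = [(18 <= 3) % (r >= ix) for num in v if j >= v]
r = 29
v += r
if ix < j and j != v:
    r -= j != r
else:
    r = 15
ix += pos * 27
v *= v + 9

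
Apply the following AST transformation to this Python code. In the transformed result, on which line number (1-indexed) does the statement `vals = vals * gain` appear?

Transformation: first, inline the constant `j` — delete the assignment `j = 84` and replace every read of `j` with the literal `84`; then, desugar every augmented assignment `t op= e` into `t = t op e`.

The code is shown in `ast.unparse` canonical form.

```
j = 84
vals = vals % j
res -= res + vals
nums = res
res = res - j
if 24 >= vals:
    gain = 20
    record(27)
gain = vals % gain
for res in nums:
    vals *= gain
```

Transformed code:
vals = vals % 84
res = res - (res + vals)
nums = res
res = res - 84
if 24 >= vals:
    gain = 20
    record(27)
gain = vals % gain
for res in nums:
    vals = vals * gain

10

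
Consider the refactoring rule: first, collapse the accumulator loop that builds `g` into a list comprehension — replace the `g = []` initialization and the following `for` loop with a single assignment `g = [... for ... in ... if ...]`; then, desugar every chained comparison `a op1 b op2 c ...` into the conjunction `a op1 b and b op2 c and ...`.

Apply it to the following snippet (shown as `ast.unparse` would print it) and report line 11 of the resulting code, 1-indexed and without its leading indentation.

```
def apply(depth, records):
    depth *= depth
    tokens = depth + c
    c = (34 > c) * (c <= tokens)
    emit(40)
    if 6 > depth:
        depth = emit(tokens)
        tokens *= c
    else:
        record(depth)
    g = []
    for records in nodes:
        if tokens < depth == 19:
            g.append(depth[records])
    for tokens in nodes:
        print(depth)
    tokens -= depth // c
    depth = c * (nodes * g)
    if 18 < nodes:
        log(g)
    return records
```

g = [depth[records] for records in nodes if tokens < depth and depth == 19]

Transformed code:
def apply(depth, records):
    depth *= depth
    tokens = depth + c
    c = (34 > c) * (c <= tokens)
    emit(40)
    if 6 > depth:
        depth = emit(tokens)
        tokens *= c
    else:
        record(depth)
    g = [depth[records] for records in nodes if tokens < depth and depth == 19]
    for tokens in nodes:
        print(depth)
    tokens -= depth // c
    depth = c * (nodes * g)
    if 18 < nodes:
        log(g)
    return records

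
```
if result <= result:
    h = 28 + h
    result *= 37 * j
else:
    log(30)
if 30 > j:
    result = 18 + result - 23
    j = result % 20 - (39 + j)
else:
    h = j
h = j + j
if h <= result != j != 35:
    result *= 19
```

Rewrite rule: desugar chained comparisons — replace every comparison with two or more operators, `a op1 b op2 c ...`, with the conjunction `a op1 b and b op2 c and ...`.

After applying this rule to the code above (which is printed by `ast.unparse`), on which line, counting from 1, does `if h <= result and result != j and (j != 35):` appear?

12

Transformed code:
if result <= result:
    h = 28 + h
    result *= 37 * j
else:
    log(30)
if 30 > j:
    result = 18 + result - 23
    j = result % 20 - (39 + j)
else:
    h = j
h = j + j
if h <= result and result != j and (j != 35):
    result *= 19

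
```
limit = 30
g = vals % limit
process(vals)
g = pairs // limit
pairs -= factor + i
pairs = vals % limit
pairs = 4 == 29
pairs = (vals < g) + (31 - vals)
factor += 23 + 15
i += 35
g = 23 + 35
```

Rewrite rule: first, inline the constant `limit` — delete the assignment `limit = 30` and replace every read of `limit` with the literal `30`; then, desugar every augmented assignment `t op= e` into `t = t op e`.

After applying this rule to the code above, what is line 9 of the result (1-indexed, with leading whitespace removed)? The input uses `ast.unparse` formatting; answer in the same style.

Transformed code:
g = vals % 30
process(vals)
g = pairs // 30
pairs = pairs - (factor + i)
pairs = vals % 30
pairs = 4 == 29
pairs = (vals < g) + (31 - vals)
factor = factor + (23 + 15)
i = i + 35
g = 23 + 35

i = i + 35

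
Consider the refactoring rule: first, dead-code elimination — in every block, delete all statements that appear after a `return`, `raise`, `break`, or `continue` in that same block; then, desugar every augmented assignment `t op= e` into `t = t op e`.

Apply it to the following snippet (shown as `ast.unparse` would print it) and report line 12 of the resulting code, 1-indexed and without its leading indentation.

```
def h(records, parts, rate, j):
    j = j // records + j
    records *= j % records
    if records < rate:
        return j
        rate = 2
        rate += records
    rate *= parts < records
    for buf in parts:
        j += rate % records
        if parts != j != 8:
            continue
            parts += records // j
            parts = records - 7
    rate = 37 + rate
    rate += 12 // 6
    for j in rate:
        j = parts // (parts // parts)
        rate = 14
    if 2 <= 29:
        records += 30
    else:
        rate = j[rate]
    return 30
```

rate = rate + 12 // 6

Transformed code:
def h(records, parts, rate, j):
    j = j // records + j
    records = records * (j % records)
    if records < rate:
        return j
    rate = rate * (parts < records)
    for buf in parts:
        j = j + rate % records
        if parts != j != 8:
            continue
    rate = 37 + rate
    rate = rate + 12 // 6
    for j in rate:
        j = parts // (parts // parts)
        rate = 14
    if 2 <= 29:
        records = records + 30
    else:
        rate = j[rate]
    return 30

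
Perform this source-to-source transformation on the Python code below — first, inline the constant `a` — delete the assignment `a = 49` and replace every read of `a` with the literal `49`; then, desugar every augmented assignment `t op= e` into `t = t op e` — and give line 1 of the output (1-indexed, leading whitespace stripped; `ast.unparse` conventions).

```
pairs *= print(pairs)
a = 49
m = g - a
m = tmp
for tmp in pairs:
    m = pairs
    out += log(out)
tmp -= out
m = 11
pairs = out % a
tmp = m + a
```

pairs = pairs * print(pairs)

Transformed code:
pairs = pairs * print(pairs)
m = g - 49
m = tmp
for tmp in pairs:
    m = pairs
    out = out + log(out)
tmp = tmp - out
m = 11
pairs = out % 49
tmp = m + 49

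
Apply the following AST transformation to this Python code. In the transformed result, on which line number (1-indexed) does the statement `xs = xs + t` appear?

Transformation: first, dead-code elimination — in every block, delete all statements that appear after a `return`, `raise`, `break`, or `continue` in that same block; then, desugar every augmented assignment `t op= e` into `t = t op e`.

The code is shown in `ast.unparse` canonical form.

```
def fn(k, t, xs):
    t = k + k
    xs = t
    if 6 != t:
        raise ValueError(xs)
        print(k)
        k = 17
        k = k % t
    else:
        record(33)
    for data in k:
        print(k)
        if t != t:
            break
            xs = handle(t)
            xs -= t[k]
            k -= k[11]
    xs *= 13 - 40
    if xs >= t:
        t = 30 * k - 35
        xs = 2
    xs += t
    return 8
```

Transformed code:
def fn(k, t, xs):
    t = k + k
    xs = t
    if 6 != t:
        raise ValueError(xs)
    else:
        record(33)
    for data in k:
        print(k)
        if t != t:
            break
    xs = xs * (13 - 40)
    if xs >= t:
        t = 30 * k - 35
        xs = 2
    xs = xs + t
    return 8

16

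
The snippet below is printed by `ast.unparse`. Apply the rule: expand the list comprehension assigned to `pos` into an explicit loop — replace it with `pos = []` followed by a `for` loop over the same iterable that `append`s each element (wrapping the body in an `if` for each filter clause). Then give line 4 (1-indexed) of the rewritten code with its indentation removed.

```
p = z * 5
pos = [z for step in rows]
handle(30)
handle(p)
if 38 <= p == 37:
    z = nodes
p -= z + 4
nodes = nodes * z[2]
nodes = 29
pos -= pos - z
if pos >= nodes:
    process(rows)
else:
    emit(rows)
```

Transformed code:
p = z * 5
pos = []
for step in rows:
    pos.append(z)
handle(30)
handle(p)
if 38 <= p == 37:
    z = nodes
p -= z + 4
nodes = nodes * z[2]
nodes = 29
pos -= pos - z
if pos >= nodes:
    process(rows)
else:
    emit(rows)

pos.append(z)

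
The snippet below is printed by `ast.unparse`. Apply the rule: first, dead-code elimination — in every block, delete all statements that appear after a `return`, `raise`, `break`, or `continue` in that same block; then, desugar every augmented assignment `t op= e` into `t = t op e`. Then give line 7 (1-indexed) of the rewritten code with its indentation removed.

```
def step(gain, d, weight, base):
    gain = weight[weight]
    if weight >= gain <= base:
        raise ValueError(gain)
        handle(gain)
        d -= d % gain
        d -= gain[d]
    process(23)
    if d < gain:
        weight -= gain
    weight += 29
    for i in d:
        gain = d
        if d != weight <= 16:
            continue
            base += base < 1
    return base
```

weight = weight - gain

Transformed code:
def step(gain, d, weight, base):
    gain = weight[weight]
    if weight >= gain <= base:
        raise ValueError(gain)
    process(23)
    if d < gain:
        weight = weight - gain
    weight = weight + 29
    for i in d:
        gain = d
        if d != weight <= 16:
            continue
    return base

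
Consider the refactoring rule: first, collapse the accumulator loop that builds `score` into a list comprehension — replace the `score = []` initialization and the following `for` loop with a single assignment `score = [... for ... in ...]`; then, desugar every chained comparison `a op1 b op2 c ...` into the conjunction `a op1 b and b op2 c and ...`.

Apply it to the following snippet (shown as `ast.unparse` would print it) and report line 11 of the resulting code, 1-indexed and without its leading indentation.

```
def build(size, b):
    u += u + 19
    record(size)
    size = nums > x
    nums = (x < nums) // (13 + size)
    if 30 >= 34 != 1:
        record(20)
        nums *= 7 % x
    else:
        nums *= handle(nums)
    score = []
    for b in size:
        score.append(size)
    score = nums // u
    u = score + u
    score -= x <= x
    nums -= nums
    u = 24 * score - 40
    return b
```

Transformed code:
def build(size, b):
    u += u + 19
    record(size)
    size = nums > x
    nums = (x < nums) // (13 + size)
    if 30 >= 34 and 34 != 1:
        record(20)
        nums *= 7 % x
    else:
        nums *= handle(nums)
    score = [size for b in size]
    score = nums // u
    u = score + u
    score -= x <= x
    nums -= nums
    u = 24 * score - 40
    return b

score = [size for b in size]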